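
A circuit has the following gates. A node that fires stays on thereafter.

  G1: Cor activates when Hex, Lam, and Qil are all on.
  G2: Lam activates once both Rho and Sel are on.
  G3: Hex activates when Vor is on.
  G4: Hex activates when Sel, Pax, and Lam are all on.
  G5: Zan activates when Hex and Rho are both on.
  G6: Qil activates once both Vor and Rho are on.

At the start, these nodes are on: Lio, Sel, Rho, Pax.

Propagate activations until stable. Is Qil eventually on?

No

Qil would need Vor and Rho (G6), but Vor never turns on.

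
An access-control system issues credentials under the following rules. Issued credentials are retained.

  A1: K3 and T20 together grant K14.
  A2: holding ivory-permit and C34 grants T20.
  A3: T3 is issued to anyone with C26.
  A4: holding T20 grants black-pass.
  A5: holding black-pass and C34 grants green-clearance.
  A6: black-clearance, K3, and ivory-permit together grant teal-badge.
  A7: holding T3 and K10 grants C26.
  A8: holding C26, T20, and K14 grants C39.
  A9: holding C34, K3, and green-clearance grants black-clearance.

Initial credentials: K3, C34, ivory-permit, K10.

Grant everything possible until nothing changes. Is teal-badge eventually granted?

Yes

Holding ivory-permit and C34 grants T20 (A2).
Holding T20 grants black-pass (A4).
Holding black-pass and C34 grants green-clearance (A5).
Holding C34, K3, and green-clearance grants black-clearance (A9).
Holding black-clearance, K3, and ivory-permit grants teal-badge (A6).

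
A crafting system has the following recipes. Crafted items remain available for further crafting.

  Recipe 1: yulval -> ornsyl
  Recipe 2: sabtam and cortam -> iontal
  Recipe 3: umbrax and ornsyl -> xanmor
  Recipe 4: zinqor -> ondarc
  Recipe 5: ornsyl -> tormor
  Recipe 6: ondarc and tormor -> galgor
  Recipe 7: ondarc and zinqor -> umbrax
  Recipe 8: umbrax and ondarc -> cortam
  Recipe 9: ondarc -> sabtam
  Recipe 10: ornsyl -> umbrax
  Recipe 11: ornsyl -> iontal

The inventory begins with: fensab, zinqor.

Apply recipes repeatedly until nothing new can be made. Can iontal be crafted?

Yes

zinqor -> ondarc (Recipe 4).
Using Recipe 7, ondarc and zinqor make umbrax.
ondarc -> sabtam (Recipe 9).
umbrax and ondarc -> cortam (Recipe 8).
sabtam and cortam -> iontal (Recipe 2).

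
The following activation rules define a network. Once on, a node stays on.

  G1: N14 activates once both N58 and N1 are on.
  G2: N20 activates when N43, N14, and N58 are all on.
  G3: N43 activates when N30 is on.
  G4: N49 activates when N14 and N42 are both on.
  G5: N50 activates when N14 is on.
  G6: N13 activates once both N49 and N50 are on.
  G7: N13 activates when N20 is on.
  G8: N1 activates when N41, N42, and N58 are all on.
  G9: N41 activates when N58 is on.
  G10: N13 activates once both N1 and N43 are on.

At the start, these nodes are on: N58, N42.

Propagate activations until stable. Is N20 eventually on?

N20 would need N43, N14, and N58 (G2), but N43 never turns on.

No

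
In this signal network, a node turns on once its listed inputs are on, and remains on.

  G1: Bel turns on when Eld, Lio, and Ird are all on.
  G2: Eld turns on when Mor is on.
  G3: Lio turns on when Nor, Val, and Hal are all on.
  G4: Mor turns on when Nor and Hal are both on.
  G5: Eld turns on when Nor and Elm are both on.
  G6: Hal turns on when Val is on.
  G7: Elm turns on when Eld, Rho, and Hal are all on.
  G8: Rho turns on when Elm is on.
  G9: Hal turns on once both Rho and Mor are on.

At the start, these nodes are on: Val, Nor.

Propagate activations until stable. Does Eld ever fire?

Val is on, so Hal turns on (G6).
G4: Nor and Hal on → Mor on.
Mor is on, so Eld turns on (G2).

Yes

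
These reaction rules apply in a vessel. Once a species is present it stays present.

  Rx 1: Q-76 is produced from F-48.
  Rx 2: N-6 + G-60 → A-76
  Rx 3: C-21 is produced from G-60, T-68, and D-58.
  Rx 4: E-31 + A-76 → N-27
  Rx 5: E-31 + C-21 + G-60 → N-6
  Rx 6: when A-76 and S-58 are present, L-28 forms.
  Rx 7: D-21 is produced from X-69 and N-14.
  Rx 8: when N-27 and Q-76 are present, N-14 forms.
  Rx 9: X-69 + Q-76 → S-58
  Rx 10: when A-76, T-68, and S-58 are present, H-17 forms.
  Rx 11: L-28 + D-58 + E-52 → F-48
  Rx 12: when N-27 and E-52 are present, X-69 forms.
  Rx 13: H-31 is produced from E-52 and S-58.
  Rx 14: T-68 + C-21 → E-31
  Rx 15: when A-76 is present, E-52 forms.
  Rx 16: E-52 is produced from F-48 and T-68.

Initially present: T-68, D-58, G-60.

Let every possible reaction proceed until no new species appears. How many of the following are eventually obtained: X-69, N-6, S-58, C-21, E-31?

G-60, T-68, and D-58 present → C-21 forms (Rx 3).
T-68 and C-21 present → E-31 forms (Rx 14).
E-31, C-21, and G-60 present → N-6 forms (Rx 5).
N-6 and G-60 present → A-76 forms (Rx 2).
A-76 present → E-52 forms (Rx 15).
E-31 and A-76 present → N-27 forms (Rx 4).
N-27 and E-52 present → X-69 forms (Rx 12).
X-69: reached.
N-6: reached.
S-58 would need X-69 and Q-76 (Rx 9), but Q-76 never forms.
C-21: reached.
E-31: reached.
Reached: X-69, N-6, C-21, and E-31 — 4 of the 5.

4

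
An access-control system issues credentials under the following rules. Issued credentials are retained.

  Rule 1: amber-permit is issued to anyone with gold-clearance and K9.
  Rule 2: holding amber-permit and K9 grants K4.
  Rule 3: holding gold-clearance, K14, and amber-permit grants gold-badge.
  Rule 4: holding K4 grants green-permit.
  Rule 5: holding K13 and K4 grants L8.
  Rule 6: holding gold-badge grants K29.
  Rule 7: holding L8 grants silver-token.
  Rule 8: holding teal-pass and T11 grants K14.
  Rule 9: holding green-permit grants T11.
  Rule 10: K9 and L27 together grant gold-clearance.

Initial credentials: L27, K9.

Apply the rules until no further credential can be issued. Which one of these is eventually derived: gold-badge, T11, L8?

Holding K9 and L27 grants gold-clearance (Rule 10).
Holding gold-clearance and K9 grants amber-permit (Rule 1).
Holding amber-permit and K9 grants K4 (Rule 2).
Holding K4 grants green-permit (Rule 4).
Holding green-permit grants T11 (Rule 9).
gold-badge would need gold-clearance, K14, and amber-permit (Rule 3), but K14 is never granted. L8 would need K13 and K4 (Rule 5), but K13 is never granted.

T11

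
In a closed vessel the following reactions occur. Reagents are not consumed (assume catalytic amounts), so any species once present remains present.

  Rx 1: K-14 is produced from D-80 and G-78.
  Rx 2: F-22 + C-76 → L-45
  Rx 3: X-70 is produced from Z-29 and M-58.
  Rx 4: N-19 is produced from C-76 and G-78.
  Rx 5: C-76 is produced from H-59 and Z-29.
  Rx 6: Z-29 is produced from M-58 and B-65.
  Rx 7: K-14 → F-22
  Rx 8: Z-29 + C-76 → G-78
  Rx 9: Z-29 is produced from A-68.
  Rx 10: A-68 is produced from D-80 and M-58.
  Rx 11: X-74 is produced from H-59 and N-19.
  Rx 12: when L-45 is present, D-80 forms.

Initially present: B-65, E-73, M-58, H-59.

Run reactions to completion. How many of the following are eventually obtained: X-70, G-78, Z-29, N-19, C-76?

5

M-58 and B-65 present → Z-29 forms (Rx 6).
H-59 and Z-29 present → C-76 forms (Rx 5).
Z-29 and M-58 present → X-70 forms (Rx 3).
Z-29 and C-76 present → G-78 forms (Rx 8).
C-76 and G-78 present → N-19 forms (Rx 4).
X-70: reached.
G-78: reached.
Z-29: reached.
N-19: reached.
C-76: reached.
All 5 are reached.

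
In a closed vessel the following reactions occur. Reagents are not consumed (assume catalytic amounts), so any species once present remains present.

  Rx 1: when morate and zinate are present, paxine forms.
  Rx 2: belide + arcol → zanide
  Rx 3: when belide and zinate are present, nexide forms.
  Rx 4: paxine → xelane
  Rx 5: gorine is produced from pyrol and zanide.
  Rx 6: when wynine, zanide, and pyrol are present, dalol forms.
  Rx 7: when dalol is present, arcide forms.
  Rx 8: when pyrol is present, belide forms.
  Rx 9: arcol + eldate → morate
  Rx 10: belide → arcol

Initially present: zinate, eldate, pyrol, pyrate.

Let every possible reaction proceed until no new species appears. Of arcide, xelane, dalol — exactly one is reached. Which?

pyrol present → belide forms (Rx 8).
belide present → arcol forms (Rx 10).
arcol and eldate present → morate forms (Rx 9).
morate and zinate present → paxine forms (Rx 1).
paxine present → xelane forms (Rx 4).
dalol would need wynine, zanide, and pyrol (Rx 6), but wynine never forms. arcide would need dalol (Rx 7), but dalol never forms.

xelane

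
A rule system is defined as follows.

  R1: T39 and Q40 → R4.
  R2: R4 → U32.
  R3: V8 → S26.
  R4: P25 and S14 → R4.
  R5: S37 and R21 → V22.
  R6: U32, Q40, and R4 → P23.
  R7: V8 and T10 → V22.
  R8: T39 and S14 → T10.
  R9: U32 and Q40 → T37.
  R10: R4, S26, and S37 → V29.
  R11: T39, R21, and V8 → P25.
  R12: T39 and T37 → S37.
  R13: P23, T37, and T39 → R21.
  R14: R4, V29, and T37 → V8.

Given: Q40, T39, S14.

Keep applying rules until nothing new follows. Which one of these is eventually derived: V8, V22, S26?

T39 and Q40 hold, so R4 follows (R1).
From R4, R2 gives U32.
From U32 and Q40, R9 gives T37.
From U32, Q40, and R4, R6 gives P23.
P23, T37, and T39 hold, so R21 follows (R13).
From T39 and T37, R12 gives S37.
S37 and R21 hold, so V22 follows (R5).
S26 would need V8 (R3), but V8 is never established. V8 would need R4, V29, and T37 (R14), but V29 is never established.

V22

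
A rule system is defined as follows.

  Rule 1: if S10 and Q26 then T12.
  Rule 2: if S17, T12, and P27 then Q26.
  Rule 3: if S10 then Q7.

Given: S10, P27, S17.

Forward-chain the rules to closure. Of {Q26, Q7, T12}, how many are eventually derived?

1

From S10, Rule 3 gives Q7.
Q26 would need S17, T12, and P27 (Rule 2), but T12 is never established.
Q7: reached.
T12 would need S10 and Q26 (Rule 1), but Q26 is never established.
Reached: Q7 — 1 of the 3.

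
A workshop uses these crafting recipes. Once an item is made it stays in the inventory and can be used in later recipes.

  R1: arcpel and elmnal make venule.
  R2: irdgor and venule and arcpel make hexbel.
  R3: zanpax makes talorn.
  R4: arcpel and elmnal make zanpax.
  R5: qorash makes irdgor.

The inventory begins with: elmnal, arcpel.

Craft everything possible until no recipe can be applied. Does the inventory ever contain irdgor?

No

irdgor would need qorash (R5), but qorash is never obtained.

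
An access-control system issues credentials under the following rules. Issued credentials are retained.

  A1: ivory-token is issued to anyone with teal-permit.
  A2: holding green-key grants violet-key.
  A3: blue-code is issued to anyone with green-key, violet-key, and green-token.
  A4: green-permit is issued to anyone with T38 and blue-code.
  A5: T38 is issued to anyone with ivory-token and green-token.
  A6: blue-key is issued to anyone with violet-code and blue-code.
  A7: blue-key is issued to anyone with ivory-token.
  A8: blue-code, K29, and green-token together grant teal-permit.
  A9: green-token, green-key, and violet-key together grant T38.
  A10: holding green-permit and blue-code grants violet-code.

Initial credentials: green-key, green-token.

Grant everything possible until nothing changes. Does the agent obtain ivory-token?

ivory-token would need teal-permit (A1), but teal-permit is never granted.

No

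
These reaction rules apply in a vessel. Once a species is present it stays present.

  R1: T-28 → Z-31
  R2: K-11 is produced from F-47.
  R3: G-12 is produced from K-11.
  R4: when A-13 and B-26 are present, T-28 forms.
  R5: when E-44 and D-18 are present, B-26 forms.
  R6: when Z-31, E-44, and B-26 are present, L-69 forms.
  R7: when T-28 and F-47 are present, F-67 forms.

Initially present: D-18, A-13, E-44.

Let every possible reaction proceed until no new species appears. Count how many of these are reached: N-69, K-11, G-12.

No rule produces N-69, and it is not given.
K-11 would need F-47 (R2), but F-47 never forms.
G-12 would need K-11 (R3), but K-11 never forms.
None of the 3 are reached.

0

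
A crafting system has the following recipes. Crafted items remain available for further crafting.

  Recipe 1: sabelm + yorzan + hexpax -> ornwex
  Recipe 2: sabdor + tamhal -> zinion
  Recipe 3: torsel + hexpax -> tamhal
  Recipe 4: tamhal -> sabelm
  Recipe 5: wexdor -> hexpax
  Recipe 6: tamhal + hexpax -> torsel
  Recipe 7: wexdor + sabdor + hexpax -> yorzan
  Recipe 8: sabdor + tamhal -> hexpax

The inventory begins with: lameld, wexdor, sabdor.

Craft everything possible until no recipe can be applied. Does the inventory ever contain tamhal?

No

tamhal would need torsel and hexpax (Recipe 3), but torsel is never obtained.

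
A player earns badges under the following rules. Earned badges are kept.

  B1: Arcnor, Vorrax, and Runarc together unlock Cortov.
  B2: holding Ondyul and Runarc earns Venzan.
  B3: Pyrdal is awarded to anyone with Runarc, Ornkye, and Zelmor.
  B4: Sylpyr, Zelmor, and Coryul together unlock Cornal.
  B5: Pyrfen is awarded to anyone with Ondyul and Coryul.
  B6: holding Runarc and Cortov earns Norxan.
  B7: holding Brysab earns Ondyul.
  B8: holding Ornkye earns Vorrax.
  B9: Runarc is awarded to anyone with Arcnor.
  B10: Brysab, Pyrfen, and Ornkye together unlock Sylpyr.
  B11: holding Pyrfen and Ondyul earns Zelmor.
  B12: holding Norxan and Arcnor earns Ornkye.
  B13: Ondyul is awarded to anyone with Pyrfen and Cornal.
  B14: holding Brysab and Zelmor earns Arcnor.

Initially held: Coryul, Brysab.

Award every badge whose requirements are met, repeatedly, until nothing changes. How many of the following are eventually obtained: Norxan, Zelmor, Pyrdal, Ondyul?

With Brysab, Ondyul is earned (B7).
With Ondyul and Coryul, Pyrfen is earned (B5).
With Pyrfen and Ondyul, Zelmor is earned (B11).
Norxan would need Runarc and Cortov (B6), but Cortov is never earned.
Zelmor: reached.
Pyrdal would need Runarc, Ornkye, and Zelmor (B3), but Ornkye is never earned.
Ondyul: reached.
Reached: Zelmor and Ondyul — 2 of the 4.

2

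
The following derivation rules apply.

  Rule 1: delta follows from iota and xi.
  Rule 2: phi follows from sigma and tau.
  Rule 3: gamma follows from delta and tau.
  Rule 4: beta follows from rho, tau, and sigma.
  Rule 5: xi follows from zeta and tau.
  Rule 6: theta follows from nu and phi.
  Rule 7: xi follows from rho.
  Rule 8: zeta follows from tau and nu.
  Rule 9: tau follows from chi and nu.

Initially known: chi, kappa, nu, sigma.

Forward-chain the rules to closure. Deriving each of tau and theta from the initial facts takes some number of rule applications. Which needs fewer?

tau: chi and nu hold, so tau follows (Rule 9). [1 rule application]
theta: chi and nu hold, so tau follows (Rule 9). sigma and tau hold, so phi follows (Rule 2). nu and phi hold, so theta follows (Rule 6). [3 rule applications]
tau needs fewer.

tau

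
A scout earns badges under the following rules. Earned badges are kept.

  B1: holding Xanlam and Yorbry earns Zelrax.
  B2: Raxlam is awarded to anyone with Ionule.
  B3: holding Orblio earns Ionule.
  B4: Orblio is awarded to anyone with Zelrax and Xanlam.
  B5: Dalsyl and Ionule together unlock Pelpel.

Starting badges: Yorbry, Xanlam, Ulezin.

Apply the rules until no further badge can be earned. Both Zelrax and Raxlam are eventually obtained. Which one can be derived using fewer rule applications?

Zelrax

Zelrax: With Xanlam and Yorbry, Zelrax is earned (B1). [1 rule application]
Raxlam: With Xanlam and Yorbry, Zelrax is earned (B1). With Zelrax and Xanlam, Orblio is earned (B4). With Orblio, Ionule is earned (B3). With Ionule, Raxlam is earned (B2). [4 rule applications]
Zelrax needs fewer.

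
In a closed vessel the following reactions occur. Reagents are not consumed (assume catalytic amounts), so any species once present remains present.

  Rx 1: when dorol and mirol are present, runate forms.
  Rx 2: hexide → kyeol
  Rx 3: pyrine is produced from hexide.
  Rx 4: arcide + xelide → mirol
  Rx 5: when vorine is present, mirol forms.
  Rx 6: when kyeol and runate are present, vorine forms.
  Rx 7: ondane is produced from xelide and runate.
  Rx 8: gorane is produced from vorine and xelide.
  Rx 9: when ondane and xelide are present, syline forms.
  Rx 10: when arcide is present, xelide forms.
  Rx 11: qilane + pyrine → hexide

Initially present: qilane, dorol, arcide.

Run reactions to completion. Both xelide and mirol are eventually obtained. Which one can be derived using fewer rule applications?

xelide

xelide: arcide present → xelide forms (Rx 10). [1 rule application]
mirol: arcide present → xelide forms (Rx 10). arcide and xelide present → mirol forms (Rx 4). [2 rule applications]
xelide needs fewer.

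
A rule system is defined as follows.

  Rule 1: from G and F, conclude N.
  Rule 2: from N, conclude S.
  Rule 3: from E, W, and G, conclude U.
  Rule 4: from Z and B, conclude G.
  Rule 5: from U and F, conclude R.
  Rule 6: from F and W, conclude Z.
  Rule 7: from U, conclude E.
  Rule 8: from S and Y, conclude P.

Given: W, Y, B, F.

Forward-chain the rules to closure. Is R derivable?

R would need U and F (Rule 5), but U is never established.

No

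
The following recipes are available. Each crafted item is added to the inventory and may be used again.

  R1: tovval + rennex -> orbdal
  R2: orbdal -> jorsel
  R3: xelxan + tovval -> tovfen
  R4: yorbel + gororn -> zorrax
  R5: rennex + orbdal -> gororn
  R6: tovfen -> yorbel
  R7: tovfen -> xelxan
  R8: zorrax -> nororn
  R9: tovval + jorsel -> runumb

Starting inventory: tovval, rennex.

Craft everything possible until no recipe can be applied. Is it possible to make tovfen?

tovfen would need xelxan and tovval (R3), but xelxan is never obtained.

No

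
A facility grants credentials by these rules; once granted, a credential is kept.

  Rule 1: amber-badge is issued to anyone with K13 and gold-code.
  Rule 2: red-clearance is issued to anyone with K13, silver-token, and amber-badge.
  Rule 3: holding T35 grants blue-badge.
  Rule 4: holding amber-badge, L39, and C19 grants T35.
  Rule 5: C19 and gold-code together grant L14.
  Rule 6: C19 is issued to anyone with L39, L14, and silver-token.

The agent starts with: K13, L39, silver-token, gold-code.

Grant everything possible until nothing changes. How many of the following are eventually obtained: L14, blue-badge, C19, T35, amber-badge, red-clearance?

2

Holding K13 and gold-code grants amber-badge (Rule 1).
Holding K13, silver-token, and amber-badge grants red-clearance (Rule 2).
L14 would need C19 and gold-code (Rule 5), but C19 is never granted.
blue-badge would need T35 (Rule 3), but T35 is never granted.
C19 would need L39, L14, and silver-token (Rule 6), but L14 is never granted.
T35 would need amber-badge, L39, and C19 (Rule 4), but C19 is never granted.
amber-badge: reached.
red-clearance: reached.
Reached: amber-badge and red-clearance — 2 of the 6.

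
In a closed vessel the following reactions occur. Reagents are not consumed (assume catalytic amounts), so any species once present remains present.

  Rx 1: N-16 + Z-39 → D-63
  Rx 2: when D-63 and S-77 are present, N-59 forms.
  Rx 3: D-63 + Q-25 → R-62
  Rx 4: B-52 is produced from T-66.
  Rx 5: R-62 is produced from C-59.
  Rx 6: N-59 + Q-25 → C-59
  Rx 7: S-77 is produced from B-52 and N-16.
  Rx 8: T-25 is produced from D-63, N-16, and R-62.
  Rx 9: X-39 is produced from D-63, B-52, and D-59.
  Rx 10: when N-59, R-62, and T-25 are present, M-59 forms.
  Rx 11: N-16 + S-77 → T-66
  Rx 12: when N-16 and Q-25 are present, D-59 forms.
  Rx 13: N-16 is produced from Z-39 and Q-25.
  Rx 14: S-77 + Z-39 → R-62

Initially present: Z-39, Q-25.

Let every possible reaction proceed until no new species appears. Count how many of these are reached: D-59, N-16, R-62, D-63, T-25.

Z-39 and Q-25 present → N-16 forms (Rx 13).
N-16 and Z-39 present → D-63 forms (Rx 1).
N-16 and Q-25 present → D-59 forms (Rx 12).
D-63 and Q-25 present → R-62 forms (Rx 3).
D-63, N-16, and R-62 present → T-25 forms (Rx 8).
D-59: reached.
N-16: reached.
R-62: reached.
D-63: reached.
T-25: reached.
All 5 are reached.

5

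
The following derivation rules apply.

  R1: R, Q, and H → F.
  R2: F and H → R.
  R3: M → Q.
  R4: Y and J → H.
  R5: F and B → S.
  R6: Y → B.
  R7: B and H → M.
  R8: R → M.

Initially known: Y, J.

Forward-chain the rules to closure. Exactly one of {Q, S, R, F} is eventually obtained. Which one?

Y and J hold, so H follows (R4).
From Y, R6 gives B.
B and H hold, so M follows (R7).
M holds, so Q follows (R3).
S would need F and B (R5), but F is never established. R would need F and H (R2), but F is never established. F would need R, Q, and H (R1), but R is never established.

Q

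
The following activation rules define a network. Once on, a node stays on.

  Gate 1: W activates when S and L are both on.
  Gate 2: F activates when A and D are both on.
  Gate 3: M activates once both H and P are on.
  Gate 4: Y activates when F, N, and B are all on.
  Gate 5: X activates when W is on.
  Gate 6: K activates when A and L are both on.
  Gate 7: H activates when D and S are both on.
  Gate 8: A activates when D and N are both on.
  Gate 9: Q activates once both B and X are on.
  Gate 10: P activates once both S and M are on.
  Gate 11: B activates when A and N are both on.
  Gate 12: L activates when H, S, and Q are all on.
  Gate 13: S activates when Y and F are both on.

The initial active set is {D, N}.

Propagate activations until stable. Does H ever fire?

Yes

Gate 8: D and N on → A on.
A and N are on, so B activates (Gate 11).
Gate 2: A and D on → F on.
Gate 4: F, N, and B on → Y on.
Gate 13: Y and F on → S on.
Gate 7: D and S on → H on.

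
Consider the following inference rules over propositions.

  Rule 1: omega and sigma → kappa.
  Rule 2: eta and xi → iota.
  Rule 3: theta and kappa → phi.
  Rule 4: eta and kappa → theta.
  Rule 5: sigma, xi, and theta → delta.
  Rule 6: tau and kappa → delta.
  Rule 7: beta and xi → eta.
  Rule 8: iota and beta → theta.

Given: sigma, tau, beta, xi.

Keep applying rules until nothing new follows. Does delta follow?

Yes

From beta and xi, Rule 7 gives eta.
eta and xi hold, so iota follows (Rule 2).
From iota and beta, Rule 8 gives theta.
From sigma, xi, and theta, Rule 5 gives delta.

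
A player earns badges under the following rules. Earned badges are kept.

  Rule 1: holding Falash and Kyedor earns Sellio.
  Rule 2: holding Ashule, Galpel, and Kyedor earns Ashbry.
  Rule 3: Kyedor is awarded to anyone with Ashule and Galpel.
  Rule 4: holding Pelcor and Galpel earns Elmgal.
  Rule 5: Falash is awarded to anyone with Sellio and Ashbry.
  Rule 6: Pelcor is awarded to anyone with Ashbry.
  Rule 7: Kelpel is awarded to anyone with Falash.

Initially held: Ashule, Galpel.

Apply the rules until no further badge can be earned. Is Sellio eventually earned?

No

Sellio would need Falash and Kyedor (Rule 1), but Falash is never earned.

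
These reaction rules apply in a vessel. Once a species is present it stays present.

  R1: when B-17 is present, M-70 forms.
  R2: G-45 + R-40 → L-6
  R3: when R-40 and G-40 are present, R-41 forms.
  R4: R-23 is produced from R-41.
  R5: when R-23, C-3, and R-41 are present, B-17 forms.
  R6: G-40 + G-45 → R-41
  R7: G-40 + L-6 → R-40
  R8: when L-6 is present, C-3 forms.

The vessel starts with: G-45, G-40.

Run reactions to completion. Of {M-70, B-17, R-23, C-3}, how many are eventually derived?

G-40 and G-45 present → R-41 forms (R6).
R-41 present → R-23 forms (R4).
M-70 would need B-17 (R1), but B-17 never forms.
B-17 would need R-23, C-3, and R-41 (R5), but C-3 never forms.
R-23: reached.
C-3 would need L-6 (R8), but L-6 never forms.
Reached: R-23 — 1 of the 4.

1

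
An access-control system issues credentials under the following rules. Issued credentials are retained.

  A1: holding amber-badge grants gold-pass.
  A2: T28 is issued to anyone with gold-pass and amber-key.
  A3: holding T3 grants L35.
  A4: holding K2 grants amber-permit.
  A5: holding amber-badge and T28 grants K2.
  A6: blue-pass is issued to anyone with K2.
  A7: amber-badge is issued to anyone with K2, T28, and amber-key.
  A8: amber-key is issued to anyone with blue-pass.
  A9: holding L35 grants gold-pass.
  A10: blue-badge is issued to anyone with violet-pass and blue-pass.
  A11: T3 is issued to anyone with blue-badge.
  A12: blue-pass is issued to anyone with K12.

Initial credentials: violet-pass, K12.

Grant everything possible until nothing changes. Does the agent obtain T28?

Holding K12 grants blue-pass (A12).
Holding violet-pass and blue-pass grants blue-badge (A10).
Holding blue-pass grants amber-key (A8).
Holding blue-badge grants T3 (A11).
Holding T3 grants L35 (A3).
Holding L35 grants gold-pass (A9).
Holding gold-pass and amber-key grants T28 (A2).

Yes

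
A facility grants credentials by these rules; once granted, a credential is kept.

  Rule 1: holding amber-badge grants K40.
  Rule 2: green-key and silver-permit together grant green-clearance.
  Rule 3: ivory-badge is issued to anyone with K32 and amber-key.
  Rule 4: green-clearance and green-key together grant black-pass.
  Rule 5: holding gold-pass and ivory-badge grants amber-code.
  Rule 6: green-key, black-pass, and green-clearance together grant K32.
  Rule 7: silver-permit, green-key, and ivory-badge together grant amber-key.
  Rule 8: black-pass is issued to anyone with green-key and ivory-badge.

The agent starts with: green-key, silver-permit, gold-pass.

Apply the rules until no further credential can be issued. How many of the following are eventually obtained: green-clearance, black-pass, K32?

3

Holding green-key and silver-permit grants green-clearance (Rule 2).
Holding green-clearance and green-key grants black-pass (Rule 4).
Holding green-key, black-pass, and green-clearance grants K32 (Rule 6).
green-clearance: reached.
black-pass: reached.
K32: reached.
All 3 are reached.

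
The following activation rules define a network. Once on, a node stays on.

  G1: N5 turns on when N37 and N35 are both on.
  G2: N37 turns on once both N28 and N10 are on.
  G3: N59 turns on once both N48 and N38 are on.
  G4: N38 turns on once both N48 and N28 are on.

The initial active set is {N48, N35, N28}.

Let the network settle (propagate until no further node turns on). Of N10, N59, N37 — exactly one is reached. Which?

N48 and N28 are on, so N38 turns on (G4).
G3: N48 and N38 on → N59 on.
No rule produces N10, and it is not given. N37 would need N28 and N10 (G2), but N10 never turns on.

N59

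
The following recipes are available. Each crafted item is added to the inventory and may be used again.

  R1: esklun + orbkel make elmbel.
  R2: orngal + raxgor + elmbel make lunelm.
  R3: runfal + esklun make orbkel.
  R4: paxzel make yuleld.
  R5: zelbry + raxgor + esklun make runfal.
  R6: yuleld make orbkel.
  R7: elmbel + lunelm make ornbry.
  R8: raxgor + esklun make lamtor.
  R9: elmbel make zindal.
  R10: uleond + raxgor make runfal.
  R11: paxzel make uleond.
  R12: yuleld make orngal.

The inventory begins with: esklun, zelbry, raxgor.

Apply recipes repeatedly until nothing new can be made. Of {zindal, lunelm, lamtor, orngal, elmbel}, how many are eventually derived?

3

Using R8, raxgor and esklun make lamtor.
zelbry + raxgor + esklun → runfal (R5).
Using R3, runfal and esklun make orbkel.
esklun + orbkel → elmbel (R1).
elmbel → zindal (R9).
zindal: reached.
lunelm would need orngal, raxgor, and elmbel (R2), but orngal is never obtained.
lamtor: reached.
orngal would need yuleld (R12), but yuleld is never obtained.
elmbel: reached.
Reached: zindal, lamtor, and elmbel — 3 of the 5.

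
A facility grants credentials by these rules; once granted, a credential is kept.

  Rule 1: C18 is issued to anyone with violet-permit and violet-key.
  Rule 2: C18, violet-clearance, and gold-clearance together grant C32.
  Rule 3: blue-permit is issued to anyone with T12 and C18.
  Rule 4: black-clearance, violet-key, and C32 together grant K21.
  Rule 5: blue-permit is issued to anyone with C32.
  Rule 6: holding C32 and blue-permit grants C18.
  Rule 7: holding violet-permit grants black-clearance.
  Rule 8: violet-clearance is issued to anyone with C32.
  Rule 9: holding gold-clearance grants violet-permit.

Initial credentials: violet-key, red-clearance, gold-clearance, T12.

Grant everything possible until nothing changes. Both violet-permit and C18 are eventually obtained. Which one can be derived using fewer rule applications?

violet-permit

violet-permit: Holding gold-clearance grants violet-permit (Rule 9). [1 rule application]
C18: Holding gold-clearance grants violet-permit (Rule 9). Holding violet-permit and violet-key grants C18 (Rule 1). [2 rule applications]
violet-permit needs fewer.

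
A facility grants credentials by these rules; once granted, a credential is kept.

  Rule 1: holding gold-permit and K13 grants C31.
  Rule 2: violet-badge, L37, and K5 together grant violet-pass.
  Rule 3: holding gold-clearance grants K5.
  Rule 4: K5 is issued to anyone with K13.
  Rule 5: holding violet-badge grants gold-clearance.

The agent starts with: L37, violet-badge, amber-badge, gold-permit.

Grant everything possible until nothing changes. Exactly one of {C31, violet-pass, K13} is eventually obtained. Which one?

violet-pass

Holding violet-badge grants gold-clearance (Rule 5).
Holding gold-clearance grants K5 (Rule 3).
Holding violet-badge, L37, and K5 grants violet-pass (Rule 2).
C31 would need gold-permit and K13 (Rule 1), but K13 is never granted. No rule produces K13, and it is not given.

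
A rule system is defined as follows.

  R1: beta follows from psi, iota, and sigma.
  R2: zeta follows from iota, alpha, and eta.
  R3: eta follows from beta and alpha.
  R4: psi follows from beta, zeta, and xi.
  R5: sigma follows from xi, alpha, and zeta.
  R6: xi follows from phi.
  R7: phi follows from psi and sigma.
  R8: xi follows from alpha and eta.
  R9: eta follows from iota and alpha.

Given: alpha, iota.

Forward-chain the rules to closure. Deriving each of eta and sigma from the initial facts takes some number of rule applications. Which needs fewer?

eta

eta: iota and alpha hold, so eta follows (R9). [1 rule application]
sigma: iota and alpha hold, so eta follows (R9). iota, alpha, and eta hold, so zeta follows (R2). alpha and eta hold, so xi follows (R8). xi, alpha, and zeta hold, so sigma follows (R5). [4 rule applications]
eta needs fewer.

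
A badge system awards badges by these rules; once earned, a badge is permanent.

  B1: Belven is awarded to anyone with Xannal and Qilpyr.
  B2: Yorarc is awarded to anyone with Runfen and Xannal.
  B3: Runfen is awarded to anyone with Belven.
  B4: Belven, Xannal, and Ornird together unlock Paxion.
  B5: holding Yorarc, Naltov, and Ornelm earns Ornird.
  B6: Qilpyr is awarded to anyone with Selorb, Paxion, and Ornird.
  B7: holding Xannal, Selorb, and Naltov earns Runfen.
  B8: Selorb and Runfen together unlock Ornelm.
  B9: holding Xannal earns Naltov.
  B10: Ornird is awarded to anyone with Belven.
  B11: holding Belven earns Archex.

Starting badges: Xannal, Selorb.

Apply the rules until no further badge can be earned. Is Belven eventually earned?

Belven would need Xannal and Qilpyr (B1), but Qilpyr is never earned.

No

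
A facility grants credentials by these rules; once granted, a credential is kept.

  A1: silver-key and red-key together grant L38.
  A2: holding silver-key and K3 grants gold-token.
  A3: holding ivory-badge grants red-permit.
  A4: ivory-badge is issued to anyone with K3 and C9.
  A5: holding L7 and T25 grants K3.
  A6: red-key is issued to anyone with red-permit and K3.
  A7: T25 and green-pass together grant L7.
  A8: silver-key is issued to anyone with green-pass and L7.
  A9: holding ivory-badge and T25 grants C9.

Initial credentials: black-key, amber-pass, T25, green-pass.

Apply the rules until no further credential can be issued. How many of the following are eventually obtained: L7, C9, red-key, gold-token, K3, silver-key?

4

Holding T25 and green-pass grants L7 (A7).
Holding green-pass and L7 grants silver-key (A8).
Holding L7 and T25 grants K3 (A5).
Holding silver-key and K3 grants gold-token (A2).
L7: reached.
C9 would need ivory-badge and T25 (A9), but ivory-badge is never granted.
red-key would need red-permit and K3 (A6), but red-permit is never granted.
gold-token: reached.
K3: reached.
silver-key: reached.
Reached: L7, gold-token, K3, and silver-key — 4 of the 6.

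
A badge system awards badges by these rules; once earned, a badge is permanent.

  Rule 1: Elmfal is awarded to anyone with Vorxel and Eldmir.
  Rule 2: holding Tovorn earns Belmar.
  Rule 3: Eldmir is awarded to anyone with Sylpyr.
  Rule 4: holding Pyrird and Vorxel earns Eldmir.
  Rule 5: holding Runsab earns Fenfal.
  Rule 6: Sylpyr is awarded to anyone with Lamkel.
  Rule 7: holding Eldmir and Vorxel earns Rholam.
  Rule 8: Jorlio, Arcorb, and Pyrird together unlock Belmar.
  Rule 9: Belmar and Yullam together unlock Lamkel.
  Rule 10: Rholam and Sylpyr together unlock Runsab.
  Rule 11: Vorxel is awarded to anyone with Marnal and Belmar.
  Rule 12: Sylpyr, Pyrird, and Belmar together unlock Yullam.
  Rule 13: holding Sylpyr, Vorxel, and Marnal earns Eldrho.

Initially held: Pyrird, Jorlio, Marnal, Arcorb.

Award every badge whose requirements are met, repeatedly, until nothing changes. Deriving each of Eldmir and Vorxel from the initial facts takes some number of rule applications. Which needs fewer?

Vorxel: With Jorlio, Arcorb, and Pyrird, Belmar is earned (Rule 8). With Marnal and Belmar, Vorxel is earned (Rule 11). [2 rule applications]
Eldmir: With Jorlio, Arcorb, and Pyrird, Belmar is earned (Rule 8). With Marnal and Belmar, Vorxel is earned (Rule 11). With Pyrird and Vorxel, Eldmir is earned (Rule 4). [3 rule applications]
Vorxel needs fewer.

Vorxel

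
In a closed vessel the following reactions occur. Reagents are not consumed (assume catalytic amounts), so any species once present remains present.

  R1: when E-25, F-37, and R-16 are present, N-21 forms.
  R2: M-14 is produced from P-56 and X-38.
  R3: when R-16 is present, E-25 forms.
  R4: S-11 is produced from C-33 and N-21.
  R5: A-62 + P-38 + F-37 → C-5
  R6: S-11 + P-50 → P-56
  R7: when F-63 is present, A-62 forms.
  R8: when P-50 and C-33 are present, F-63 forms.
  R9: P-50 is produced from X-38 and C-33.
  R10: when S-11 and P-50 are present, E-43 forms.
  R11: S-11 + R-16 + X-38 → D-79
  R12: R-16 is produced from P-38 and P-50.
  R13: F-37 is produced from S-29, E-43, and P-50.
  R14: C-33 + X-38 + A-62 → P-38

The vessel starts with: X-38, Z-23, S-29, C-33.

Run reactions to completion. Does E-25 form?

X-38 and C-33 present → P-50 forms (R9).
P-50 and C-33 present → F-63 forms (R8).
F-63 present → A-62 forms (R7).
C-33, X-38, and A-62 present → P-38 forms (R14).
P-38 and P-50 present → R-16 forms (R12).
R-16 present → E-25 forms (R3).

Yes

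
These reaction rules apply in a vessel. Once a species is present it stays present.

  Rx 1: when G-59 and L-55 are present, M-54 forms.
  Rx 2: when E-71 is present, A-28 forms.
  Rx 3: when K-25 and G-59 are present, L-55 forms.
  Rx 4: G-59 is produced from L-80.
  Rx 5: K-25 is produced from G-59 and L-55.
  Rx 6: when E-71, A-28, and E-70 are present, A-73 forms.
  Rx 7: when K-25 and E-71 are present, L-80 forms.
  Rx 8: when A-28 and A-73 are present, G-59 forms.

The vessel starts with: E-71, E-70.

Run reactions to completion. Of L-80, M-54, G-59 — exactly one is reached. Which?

E-71 present → A-28 forms (Rx 2).
E-71, A-28, and E-70 present → A-73 forms (Rx 6).
A-28 and A-73 present → G-59 forms (Rx 8).
M-54 would need G-59 and L-55 (Rx 1), but L-55 never forms. L-80 would need K-25 and E-71 (Rx 7), but K-25 never forms.

G-59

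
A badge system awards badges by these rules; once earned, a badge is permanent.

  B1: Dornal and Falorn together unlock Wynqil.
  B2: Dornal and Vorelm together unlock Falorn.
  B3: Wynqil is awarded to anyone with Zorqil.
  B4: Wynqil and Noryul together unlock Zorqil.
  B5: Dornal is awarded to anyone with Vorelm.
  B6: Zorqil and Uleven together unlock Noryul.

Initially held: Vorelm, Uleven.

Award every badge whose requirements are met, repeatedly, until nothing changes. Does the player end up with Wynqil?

With Vorelm, Dornal is earned (B5).
With Dornal and Vorelm, Falorn is earned (B2).
With Dornal and Falorn, Wynqil is earned (B1).

Yes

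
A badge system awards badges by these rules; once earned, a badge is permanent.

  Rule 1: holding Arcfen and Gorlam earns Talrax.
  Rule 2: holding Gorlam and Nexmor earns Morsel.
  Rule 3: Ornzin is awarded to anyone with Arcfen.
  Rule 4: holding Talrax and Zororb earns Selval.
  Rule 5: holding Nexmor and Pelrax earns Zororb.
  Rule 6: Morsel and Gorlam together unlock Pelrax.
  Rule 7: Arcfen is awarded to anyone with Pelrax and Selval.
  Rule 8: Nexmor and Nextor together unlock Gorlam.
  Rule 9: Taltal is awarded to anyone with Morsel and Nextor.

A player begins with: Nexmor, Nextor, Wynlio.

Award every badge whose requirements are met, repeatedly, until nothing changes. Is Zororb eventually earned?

Yes

With Nexmor and Nextor, Gorlam is earned (Rule 8).
With Gorlam and Nexmor, Morsel is earned (Rule 2).
With Morsel and Gorlam, Pelrax is earned (Rule 6).
With Nexmor and Pelrax, Zororb is earned (Rule 5).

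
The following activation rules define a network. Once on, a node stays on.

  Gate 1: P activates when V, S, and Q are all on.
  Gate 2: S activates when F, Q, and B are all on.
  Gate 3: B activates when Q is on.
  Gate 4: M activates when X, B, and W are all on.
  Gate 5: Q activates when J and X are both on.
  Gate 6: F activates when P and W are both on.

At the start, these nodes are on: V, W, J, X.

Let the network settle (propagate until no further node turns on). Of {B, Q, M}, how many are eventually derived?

Gate 5: J and X on → Q on.
Gate 3: Q on → B on.
Gate 4: X, B, and W on → M on.
B: reached.
Q: reached.
M: reached.
All 3 are reached.

3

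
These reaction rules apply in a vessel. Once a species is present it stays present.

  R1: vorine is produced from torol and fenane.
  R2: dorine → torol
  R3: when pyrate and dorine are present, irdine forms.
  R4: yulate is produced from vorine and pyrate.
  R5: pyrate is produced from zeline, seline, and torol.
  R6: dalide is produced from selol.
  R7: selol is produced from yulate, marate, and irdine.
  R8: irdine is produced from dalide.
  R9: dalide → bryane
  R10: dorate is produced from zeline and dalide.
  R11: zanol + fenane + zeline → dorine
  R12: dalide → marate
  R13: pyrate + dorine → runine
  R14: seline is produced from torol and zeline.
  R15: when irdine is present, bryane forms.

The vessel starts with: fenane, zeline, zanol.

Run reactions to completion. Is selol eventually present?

selol would need yulate, marate, and irdine (R7), but marate never forms.

No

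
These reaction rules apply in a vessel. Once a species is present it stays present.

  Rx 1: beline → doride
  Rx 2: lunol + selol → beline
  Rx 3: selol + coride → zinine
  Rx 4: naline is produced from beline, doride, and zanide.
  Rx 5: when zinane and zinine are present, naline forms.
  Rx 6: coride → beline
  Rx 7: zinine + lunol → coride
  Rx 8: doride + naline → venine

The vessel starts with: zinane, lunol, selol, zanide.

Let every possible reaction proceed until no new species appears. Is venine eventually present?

lunol and selol present → beline forms (Rx 2).
beline present → doride forms (Rx 1).
beline, doride, and zanide present → naline forms (Rx 4).
doride and naline present → venine forms (Rx 8).

Yes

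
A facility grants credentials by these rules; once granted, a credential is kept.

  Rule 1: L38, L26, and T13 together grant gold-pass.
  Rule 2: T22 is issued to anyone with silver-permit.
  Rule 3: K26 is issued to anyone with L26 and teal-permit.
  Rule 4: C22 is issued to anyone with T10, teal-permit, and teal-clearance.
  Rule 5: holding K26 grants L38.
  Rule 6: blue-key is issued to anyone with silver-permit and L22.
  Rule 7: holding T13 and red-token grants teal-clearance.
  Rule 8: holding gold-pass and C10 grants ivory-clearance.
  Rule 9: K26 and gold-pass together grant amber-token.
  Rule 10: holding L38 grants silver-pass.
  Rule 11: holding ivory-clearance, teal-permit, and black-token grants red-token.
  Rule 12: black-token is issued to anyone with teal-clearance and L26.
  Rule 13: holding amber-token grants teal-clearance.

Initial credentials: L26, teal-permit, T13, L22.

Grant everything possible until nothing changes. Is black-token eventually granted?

Holding L26 and teal-permit grants K26 (Rule 3).
Holding K26 grants L38 (Rule 5).
Holding L38, L26, and T13 grants gold-pass (Rule 1).
Holding K26 and gold-pass grants amber-token (Rule 9).
Holding amber-token grants teal-clearance (Rule 13).
Holding teal-clearance and L26 grants black-token (Rule 12).

Yes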